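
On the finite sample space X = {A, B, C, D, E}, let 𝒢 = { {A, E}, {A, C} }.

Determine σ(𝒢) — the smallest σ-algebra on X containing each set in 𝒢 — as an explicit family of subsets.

σ(𝒢) (16 sets): { {}, {A}, {C}, {E}, {A, C}, {A, E}, {B, D}, {C, E}, {A, B, D}, {A, C, E}, {B, C, D}, {B, D, E}, {A, B, C, D}, {A, B, D, E}, {B, C, D, E}, X }

Check:
Seed the family with 𝒢 together with ∅ and X: { {}, {A, C}, {A, E}, X }.
Pass 1 adds 3:
  {A, C, E}  = {A, C} ∪ {A, E}
  {B, C, D}  = ᶜ of {A, E}
  {B, D, E}  = ᶜ of {A, C}
Pass 2 adds 4:
  {B, D}  = ᶜ of {A, C, E}
  {A, B, C, D}  = {B, C, D} ∪ {A, C}
  {A, B, D, E}  = {A, E} ∪ {B, D, E}
  {B, C, D, E}  = {B, C, D} ∪ {B, D, E}
Pass 3. New:
  {A}  = ᶜ of {B, C, D, E}
  {C}  = ᶜ of {A, B, D, E}
  {E}  = ᶜ of {A, B, C, D}
Pass 4 (2 new):
  {C, E}  = {C} ∪ {E}
  {A, B, D}  = {B, D} ∪ {A}
Pass 5: stable.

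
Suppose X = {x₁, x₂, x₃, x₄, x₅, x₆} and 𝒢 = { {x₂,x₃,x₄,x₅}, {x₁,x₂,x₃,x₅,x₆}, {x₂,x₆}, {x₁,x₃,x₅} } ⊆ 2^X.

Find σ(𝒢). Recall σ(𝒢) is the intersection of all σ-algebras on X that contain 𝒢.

Take S₀ = 𝒢 ∪ {∅, X} = { ∅, {x₂,x₆}, {x₁,x₃,x₅}, {x₂,x₃,x₄,x₅}, {x₁,x₂,x₃,x₅,x₆}, X }.
Round 1: 6 new —
  {x₄}  = {x₁,x₂,x₃,x₅,x₆}ᶜ
  {x₁,x₆}  = {x₂,x₃,x₄,x₅}ᶜ
  {x₂,x₄,x₆}  = {x₁,x₃,x₅}ᶜ
  {x₁,x₃,x₄,x₅}  = {x₂,x₆}ᶜ
  {x₁,x₂,x₃,x₄,x₅}  = {x₁,x₃,x₅} ∪ {x₂,x₃,x₄,x₅}
  {x₂,x₃,x₄,x₅,x₆}  = {x₂,x₆} ∪ {x₂,x₃,x₄,x₅}
  (now 12)
Round 2: +7 →
  {x₁}  = {x₂,x₃,x₄,x₅,x₆}ᶜ
  {x₆}  = {x₁,x₂,x₃,x₄,x₅}ᶜ
  {x₁,x₂,x₆}  = {x₁,x₆} ∪ {x₂,x₆}
  {x₁,x₄,x₆}  = {x₁,x₆} ∪ {x₄}
  {x₁,x₂,x₄,x₆}  = {x₂,x₄,x₆} ∪ {x₁,x₆}
  {x₁,x₃,x₅,x₆}  = {x₁,x₆} ∪ {x₁,x₃,x₅}
  {x₁,x₃,x₄,x₅,x₆}  = {x₁,x₆} ∪ {x₁,x₃,x₄,x₅}
  (now 19)
Round 3: 7 new —
  {x₂}  = {x₁,x₃,x₄,x₅,x₆}ᶜ
  {x₁,x₄}  = {x₄} ∪ {x₁}
  {x₂,x₄}  = {x₁,x₃,x₅,x₆}ᶜ
  {x₃,x₅}  = {x₁,x₂,x₄,x₆}ᶜ
  {x₄,x₆}  = {x₆} ∪ {x₄}
  {x₂,x₃,x₅}  = {x₁,x₄,x₆}ᶜ
  {x₃,x₄,x₅}  = {x₁,x₂,x₆}ᶜ
  (now 26)
Round 4. New:
  {x₁,x₂}  = {x₁} ∪ {x₂}
  {x₁,x₂,x₄}  = {x₁} ∪ {x₂,x₄}
  {x₃,x₅,x₆}  = {x₆} ∪ {x₃,x₅}
  {x₁,x₂,x₃,x₅}  = {x₄,x₆}ᶜ
  {x₂,x₃,x₅,x₆}  = {x₁,x₄}ᶜ
  {x₃,x₄,x₅,x₆}  = {x₃,x₄,x₅} ∪ {x₆}
  (now 32)
Round 5: closed — nothing new.

Therefore σ(𝒢) = { ∅, {x₁}, {x₂}, {x₄}, {x₆}, {x₁,x₂}, {x₁,x₄}, {x₁,x₆}, {x₂,x₄}, {x₂,x₆}, {x₃,x₅}, {x₄,x₆}, {x₁,x₂,x₄}, {x₁,x₂,x₆}, {x₁,x₃,x₅}, {x₁,x₄,x₆}, {x₂,x₃,x₅}, {x₂,x₄,x₆}, {x₃,x₄,x₅}, {x₃,x₅,x₆}, {x₁,x₂,x₃,x₅}, {x₁,x₂,x₄,x₆}, {x₁,x₃,x₄,x₅}, {x₁,x₃,x₅,x₆}, {x₂,x₃,x₄,x₅}, {x₂,x₃,x₅,x₆}, {x₃,x₄,x₅,x₆}, {x₁,x₂,x₃,x₄,x₅}, {x₁,x₂,x₃,x₅,x₆}, {x₁,x₃,x₄,x₅,x₆}, {x₂,x₃,x₄,x₅,x₆}, X } (|σ(𝒢)| = 32).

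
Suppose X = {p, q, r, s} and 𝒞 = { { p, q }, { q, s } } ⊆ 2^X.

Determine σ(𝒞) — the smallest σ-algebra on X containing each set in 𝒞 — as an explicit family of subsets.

Answer: σ(𝒞) = { {  }, { p }, { q }, { r }, { s }, { p, q }, { p, r }, { p, s }, { q, r }, { q, s }, { r, s }, { p, q, r }, { p, q, s }, { p, r, s }, { q, r, s }, X }

Trace:
Seed the family with 𝒞 together with ∅ and X: { {  }, { p, q }, { q, s }, X }.
Pass 1 (3 new):
  { p, r }  = ᶜ of { q, s }
  { r, s }  = ᶜ of { p, q }
  { p, q, s }  = { p, q } ∪ { q, s }
  [7 total]
Pass 2. New:
  { r }  = ᶜ of { p, q, s }
  { p, q, r }  = { p, q } ∪ { p, r }
  { p, r, s }  = { r, s } ∪ { p, r }
  { q, r, s }  = { r, s } ∪ { q, s }
  [11 total]
Pass 3 (3 new):
  { p }  = ᶜ of { q, r, s }
  { q }  = ᶜ of { p, r, s }
  { s }  = ᶜ of { p, q, r }
  [14 total]
Pass 4: +2 →
  { p, s }  = { s } ∪ { p }
  { q, r }  = { r } ∪ { q }
  [16 total]
Pass 5: already closed under ᶜ and ∪.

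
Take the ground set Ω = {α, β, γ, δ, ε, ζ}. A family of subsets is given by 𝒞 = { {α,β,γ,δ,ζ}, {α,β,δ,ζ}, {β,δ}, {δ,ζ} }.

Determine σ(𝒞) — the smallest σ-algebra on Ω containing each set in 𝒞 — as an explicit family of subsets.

|σ(𝒞)| = 64.  σ(𝒞) = { {}, {α}, {β}, {γ}, {δ}, {ε}, {ζ}, {α,β}, {α,γ}, {α,δ}, {α,ε}, {α,ζ}, {β,γ}, {β,δ}, {β,ε}, {β,ζ}, {γ,δ}, {γ,ε}, {γ,ζ}, {δ,ε}, {δ,ζ}, {ε,ζ}, {α,β,γ}, {α,β,δ}, {α,β,ε}, {α,β,ζ}, {α,γ,δ}, {α,γ,ε}, {α,γ,ζ}, {α,δ,ε}, {α,δ,ζ}, {α,ε,ζ}, {β,γ,δ}, {β,γ,ε}, {β,γ,ζ}, {β,δ,ε}, {β,δ,ζ}, {β,ε,ζ}, {γ,δ,ε}, {γ,δ,ζ}, {γ,ε,ζ}, {δ,ε,ζ}, {α,β,γ,δ}, {α,β,γ,ε}, {α,β,γ,ζ}, {α,β,δ,ε}, {α,β,δ,ζ}, {α,β,ε,ζ}, {α,γ,δ,ε}, {α,γ,δ,ζ}, {α,γ,ε,ζ}, {α,δ,ε,ζ}, {β,γ,δ,ε}, {β,γ,δ,ζ}, {β,γ,ε,ζ}, {β,δ,ε,ζ}, {γ,δ,ε,ζ}, {α,β,γ,δ,ε}, {α,β,γ,δ,ζ}, {α,β,γ,ε,ζ}, {α,β,δ,ε,ζ}, {α,γ,δ,ε,ζ}, {β,γ,δ,ε,ζ}, Ω }

Derivation:
Seed the family with 𝒞 together with ∅ and Ω: { {}, {β,δ}, {δ,ζ}, {α,β,δ,ζ}, {α,β,γ,δ,ζ}, Ω }.
Round 1: +5 →
  {ε}  = {α,β,γ,δ,ζ}ᶜ
  {γ,ε}  = {α,β,δ,ζ}ᶜ
  {β,δ,ζ}  = {δ,ζ} ∪ {β,δ}
  {α,β,γ,ε}  = {δ,ζ}ᶜ
  {α,γ,ε,ζ}  = {β,δ}ᶜ
  (now 11)
Round 2: +11 →
  {α,γ,ε}  = {β,δ,ζ}ᶜ
  {β,δ,ε}  = {ε} ∪ {β,δ}
  {δ,ε,ζ}  = {ε} ∪ {δ,ζ}
  {β,γ,δ,ε}  = {γ,ε} ∪ {β,δ}
  {β,δ,ε,ζ}  = {β,δ,ζ} ∪ {ε}
  {γ,δ,ε,ζ}  = {γ,ε} ∪ {δ,ζ}
  {α,β,γ,δ,ε}  = {α,β,γ,ε} ∪ {β,δ}
  {α,β,γ,ε,ζ}  = {α,γ,ε,ζ} ∪ {α,β,γ,ε}
  {α,β,δ,ε,ζ}  = {α,β,δ,ζ} ∪ {ε}
  {α,γ,δ,ε,ζ}  = {α,γ,ε,ζ} ∪ {δ,ζ}
  {β,γ,δ,ε,ζ}  = {β,δ,ζ} ∪ {γ,ε}
  (now 22)
Round 3: 10 new —
  {α}  = {β,γ,δ,ε,ζ}ᶜ
  {β}  = {α,γ,δ,ε,ζ}ᶜ
  {γ}  = {α,β,δ,ε,ζ}ᶜ
  {δ}  = {α,β,γ,ε,ζ}ᶜ
  {ζ}  = {α,β,γ,δ,ε}ᶜ
  {α,β}  = {γ,δ,ε,ζ}ᶜ
  {α,γ}  = {β,δ,ε,ζ}ᶜ
  {α,ζ}  = {β,γ,δ,ε}ᶜ
  {α,β,γ}  = {δ,ε,ζ}ᶜ
  {α,γ,ζ}  = {β,δ,ε}ᶜ
  (now 32)
Round 4: +27 →
  {α,δ}  = {α} ∪ {δ}
  {α,ε}  = {α} ∪ {ε}
  {β,γ}  = {β} ∪ {γ}
  {β,ε}  = {β} ∪ {ε}
  {β,ζ}  = {β} ∪ {ζ}
  {γ,δ}  = {γ} ∪ {δ}
  {γ,ζ}  = {ζ} ∪ {γ}
  {δ,ε}  = {ε} ∪ {δ}
  {ε,ζ}  = {ζ} ∪ {ε}
  {α,β,δ}  = {α,β} ∪ {δ}
  {α,β,ε}  = {α,β} ∪ {ε}
  {α,β,ζ}  = {α,β} ∪ {α,ζ}
  {α,γ,δ}  = {α,γ} ∪ {δ}
  {α,δ,ζ}  = {α} ∪ {δ,ζ}
  {α,ε,ζ}  = {α,ζ} ∪ {ε}
  {β,γ,δ}  = {γ} ∪ {β,δ}
  {β,γ,ε}  = {β} ∪ {γ,ε}
  {γ,δ,ε}  = {γ,ε} ∪ {δ}
  {γ,δ,ζ}  = {γ} ∪ {δ,ζ}
  {γ,ε,ζ}  = {ζ} ∪ {γ,ε}
  {α,β,γ,δ}  = {α,β,γ} ∪ {δ}
  {α,β,γ,ζ}  = {α,β,γ} ∪ {α,γ,ζ}
  {α,β,δ,ε}  = {α,β} ∪ {β,δ,ε}
  {α,γ,δ,ε}  = {α,γ,ε} ∪ {δ}
  {α,γ,δ,ζ}  = {α,γ,ζ} ∪ {δ}
  {α,δ,ε,ζ}  = {α} ∪ {δ,ε,ζ}
  {β,γ,δ,ζ}  = {β,δ,ζ} ∪ {γ}
  (now 59)
Round 5: +5 →
  {α,δ,ε}  = {δ,ε} ∪ {α,δ}
  {β,γ,ζ}  = {β} ∪ {γ,ζ}
  {β,ε,ζ}  = {α,γ,δ}ᶜ
  {α,β,ε,ζ}  = {γ,δ}ᶜ
  {β,γ,ε,ζ}  = {α,δ}ᶜ
  (now 64)
Round 6: no new sets; the family is a σ-algebra.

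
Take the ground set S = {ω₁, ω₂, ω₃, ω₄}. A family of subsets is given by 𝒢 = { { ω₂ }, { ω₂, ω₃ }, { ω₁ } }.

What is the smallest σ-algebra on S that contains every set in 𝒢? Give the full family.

Initial family (5 sets): { ∅, { ω₁ }, { ω₂ }, { ω₂, ω₃ }, S }.
Step 1 adds 5:
  { ω₁, ω₂ }  = { ω₂ } ∪ { ω₁ }
  { ω₁, ω₄ }  = S∖{ ω₂, ω₃ }
  { ω₁, ω₂, ω₃ }  = { ω₂, ω₃ } ∪ { ω₁ }
  { ω₁, ω₃, ω₄ }  = S∖{ ω₂ }
  { ω₂, ω₃, ω₄ }  = S∖{ ω₁ }
Step 2: +3 →
  { ω₄ }  = S∖{ ω₁, ω₂, ω₃ }
  { ω₃, ω₄ }  = S∖{ ω₁, ω₂ }
  { ω₁, ω₂, ω₄ }  = { ω₁, ω₂ } ∪ { ω₁, ω₄ }
Step 3: +2 →
  { ω₃ }  = S∖{ ω₁, ω₂, ω₄ }
  { ω₂, ω₄ }  = { ω₄ } ∪ { ω₂ }
Step 4 adds 1:
  { ω₁, ω₃ }  = S∖{ ω₂, ω₄ }
Step 5: closed — nothing new.

Hence σ(𝒢) has 16 members: { ∅, { ω₁ }, { ω₂ }, { ω₃ }, { ω₄ }, { ω₁, ω₂ }, { ω₁, ω₃ }, { ω₁, ω₄ }, { ω₂, ω₃ }, { ω₂, ω₄ }, { ω₃, ω₄ }, { ω₁, ω₂, ω₃ }, { ω₁, ω₂, ω₄ }, { ω₁, ω₃, ω₄ }, { ω₂, ω₃, ω₄ }, S }.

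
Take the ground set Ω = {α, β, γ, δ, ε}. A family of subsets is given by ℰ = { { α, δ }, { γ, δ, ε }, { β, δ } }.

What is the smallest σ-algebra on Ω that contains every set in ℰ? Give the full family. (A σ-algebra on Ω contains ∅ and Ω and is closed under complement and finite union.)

Start: ℰ ∪ {∅, Ω} = { {  }, { α, δ }, { β, δ }, { γ, δ, ε }, Ω }.
Step 1. New:
  { α, β }  = complement { γ, δ, ε }
  { α, β, δ }  = { α, δ } ∪ { β, δ }
  { α, γ, ε }  = complement { β, δ }
  { β, γ, ε }  = complement { α, δ }
  { α, γ, δ, ε }  = { γ, δ, ε } ∪ { α, δ }
  { β, γ, δ, ε }  = { γ, δ, ε } ∪ { β, δ }
  — 11 sets.
Step 2 (4 new):
  { α }  = complement { β, γ, δ, ε }
  { β }  = complement { α, γ, δ, ε }
  { γ, ε }  = complement { α, β, δ }
  { α, β, γ, ε }  = { α, β } ∪ { α, γ, ε }
  — 15 sets.
Step 3 (1 new):
  { δ }  = complement { α, β, γ, ε }
  — 16 sets.
Step 4: already closed under ᶜ and ∪.

Therefore σ(ℰ) = { {  }, { α }, { β }, { δ }, { α, β }, { α, δ }, { β, δ }, { γ, ε }, { α, β, δ }, { α, γ, ε }, { β, γ, ε }, { γ, δ, ε }, { α, β, γ, ε }, { α, γ, δ, ε }, { β, γ, δ, ε }, Ω } (|σ(ℰ)| = 16).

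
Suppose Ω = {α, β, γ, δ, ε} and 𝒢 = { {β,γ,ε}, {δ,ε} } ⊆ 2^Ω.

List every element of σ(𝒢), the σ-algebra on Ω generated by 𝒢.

σ(𝒢) (16 sets): { {}, {α}, {δ}, {ε}, {α,δ}, {α,ε}, {β,γ}, {δ,ε}, {α,β,γ}, {α,δ,ε}, {β,γ,δ}, {β,γ,ε}, {α,β,γ,δ}, {α,β,γ,ε}, {β,γ,δ,ε}, Ω }

Check:
Take S₀ = 𝒢 ∪ {∅, Ω} = { {}, {δ,ε}, {β,γ,ε}, Ω }.
Round 1: 3 new —
  {α,δ}  = ᶜ of {β,γ,ε}
  {α,β,γ}  = ᶜ of {δ,ε}
  {β,γ,δ,ε}  = {δ,ε} ∪ {β,γ,ε}
  (now 7)
Round 2. New:
  {α}  = ᶜ of {β,γ,δ,ε}
  {α,δ,ε}  = {δ,ε} ∪ {α,δ}
  {α,β,γ,δ}  = {α,β,γ} ∪ {α,δ}
  {α,β,γ,ε}  = {β,γ,ε} ∪ {α,β,γ}
  (now 11)
Round 3: +3 →
  {δ}  = ᶜ of {α,β,γ,ε}
  {ε}  = ᶜ of {α,β,γ,δ}
  {β,γ}  = ᶜ of {α,δ,ε}
  (now 14)
Round 4 adds 2:
  {α,ε}  = {ε} ∪ {α}
  {β,γ,δ}  = {β,γ} ∪ {δ}
  (now 16)
Round 5: closed — nothing new.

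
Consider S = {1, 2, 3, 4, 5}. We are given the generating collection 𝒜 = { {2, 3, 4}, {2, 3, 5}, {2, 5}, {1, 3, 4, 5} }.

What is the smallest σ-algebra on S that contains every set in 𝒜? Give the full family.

Answer: σ(𝒜) = { ∅, {1}, {2}, {3}, {4}, {5}, {1, 2}, {1, 3}, {1, 4}, {1, 5}, {2, 3}, {2, 4}, {2, 5}, {3, 4}, {3, 5}, {4, 5}, {1, 2, 3}, {1, 2, 4}, {1, 2, 5}, {1, 3, 4}, {1, 3, 5}, {1, 4, 5}, {2, 3, 4}, {2, 3, 5}, {2, 4, 5}, {3, 4, 5}, {1, 2, 3, 4}, {1, 2, 3, 5}, {1, 2, 4, 5}, {1, 3, 4, 5}, {2, 3, 4, 5}, S }

Derivation:
Initial family (6 sets): { ∅, {2, 5}, {2, 3, 4}, {2, 3, 5}, {1, 3, 4, 5}, S }.
Iteration 1. New:
  {2}  = ᶜ of {1, 3, 4, 5}
  {1, 4}  = ᶜ of {2, 3, 5}
  {1, 5}  = ᶜ of {2, 3, 4}
  {1, 3, 4}  = ᶜ of {2, 5}
  {2, 3, 4, 5}  = {2, 5} ∪ {2, 3, 4}
Iteration 2: +7 →
  {1}  = ᶜ of {2, 3, 4, 5}
  {1, 2, 4}  = {2} ∪ {1, 4}
  {1, 2, 5}  = {2, 5} ∪ {1, 5}
  {1, 4, 5}  = {1, 4} ∪ {1, 5}
  {1, 2, 3, 4}  = {2, 3, 4} ∪ {1, 3, 4}
  {1, 2, 3, 5}  = {2, 3, 5} ∪ {1, 5}
  {1, 2, 4, 5}  = {2, 5} ∪ {1, 4}
Iteration 3. New:
  {3}  = ᶜ of {1, 2, 4, 5}
  {4}  = ᶜ of {1, 2, 3, 5}
  {5}  = ᶜ of {1, 2, 3, 4}
  {1, 2}  = {2} ∪ {1}
  {2, 3}  = ᶜ of {1, 4, 5}
  {3, 4}  = ᶜ of {1, 2, 5}
  {3, 5}  = ᶜ of {1, 2, 4}
Iteration 4 adds 7:
  {1, 3}  = {3} ∪ {1}
  {2, 4}  = {2} ∪ {4}
  {4, 5}  = {5} ∪ {4}
  {1, 2, 3}  = {1, 2} ∪ {3}
  {1, 3, 5}  = {3} ∪ {1, 5}
  {2, 4, 5}  = {2, 5} ∪ {4}
  {3, 4, 5}  = ᶜ of {1, 2}
Iteration 5: closed — nothing new.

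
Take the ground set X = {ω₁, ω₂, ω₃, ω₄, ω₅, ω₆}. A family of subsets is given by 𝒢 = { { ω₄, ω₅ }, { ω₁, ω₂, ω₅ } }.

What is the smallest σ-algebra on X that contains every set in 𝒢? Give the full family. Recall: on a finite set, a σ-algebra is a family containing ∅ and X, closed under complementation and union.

σ(𝒢) = { {  }, { ω₄ }, { ω₅ }, { ω₁, ω₂ }, { ω₃, ω₆ }, { ω₄, ω₅ }, { ω₁, ω₂, ω₄ }, { ω₁, ω₂, ω₅ }, { ω₃, ω₄, ω₆ }, { ω₃, ω₅, ω₆ }, { ω₁, ω₂, ω₃, ω₆ }, { ω₁, ω₂, ω₄, ω₅ }, { ω₃, ω₄, ω₅, ω₆ }, { ω₁, ω₂, ω₃, ω₄, ω₆ }, { ω₁, ω₂, ω₃, ω₅, ω₆ }, X }

Derivation:
Seed the family with 𝒢 together with ∅ and X: { {  }, { ω₄, ω₅ }, { ω₁, ω₂, ω₅ }, X }.
Round 1. New:
  { ω₃, ω₄, ω₆ }  = { ω₁, ω₂, ω₅ }ᶜ
  { ω₁, ω₂, ω₃, ω₆ }  = { ω₄, ω₅ }ᶜ
  { ω₁, ω₂, ω₄, ω₅ }  = { ω₄, ω₅ } ∪ { ω₁, ω₂, ω₅ }
  [7 total]
Round 2 adds 4:
  { ω₃, ω₆ }  = { ω₁, ω₂, ω₄, ω₅ }ᶜ
  { ω₃, ω₄, ω₅, ω₆ }  = { ω₄, ω₅ } ∪ { ω₃, ω₄, ω₆ }
  { ω₁, ω₂, ω₃, ω₄, ω₆ }  = { ω₃, ω₄, ω₆ } ∪ { ω₁, ω₂, ω₃, ω₆ }
  { ω₁, ω₂, ω₃, ω₅, ω₆ }  = { ω₁, ω₂, ω₅ } ∪ { ω₁, ω₂, ω₃, ω₆ }
  [11 total]
Round 3: 3 new —
  { ω₄ }  = { ω₁, ω₂, ω₃, ω₅, ω₆ }ᶜ
  { ω₅ }  = { ω₁, ω₂, ω₃, ω₄, ω₆ }ᶜ
  { ω₁, ω₂ }  = { ω₃, ω₄, ω₅, ω₆ }ᶜ
  [14 total]
Round 4: +2 →
  { ω₁, ω₂, ω₄ }  = { ω₁, ω₂ } ∪ { ω₄ }
  { ω₃, ω₅, ω₆ }  = { ω₃, ω₆ } ∪ { ω₅ }
  [16 total]
Round 5 adds nothing — fixpoint reached.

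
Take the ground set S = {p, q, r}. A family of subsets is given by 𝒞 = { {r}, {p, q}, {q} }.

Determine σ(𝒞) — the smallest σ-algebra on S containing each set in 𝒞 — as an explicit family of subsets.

Take S₀ = 𝒞 ∪ {∅, S} = { {}, {q}, {r}, {p, q}, S }.
Pass 1 (2 new):
  {p, r}  = ᶜ of {q}
  {q, r}  = {r} ∪ {q}
  (now 7)
Pass 2: +1 →
  {p}  = ᶜ of {q, r}
  (now 8)
After Pass 3 the family is unchanged; done.

Therefore σ(𝒞) = { {}, {p}, {q}, {r}, {p, q}, {p, r}, {q, r}, S } (|σ(𝒞)| = 8).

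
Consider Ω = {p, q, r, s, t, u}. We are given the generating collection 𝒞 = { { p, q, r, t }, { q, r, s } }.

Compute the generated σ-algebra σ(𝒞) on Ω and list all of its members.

σ(𝒞) = { {  }, { s }, { u }, { p, t }, { q, r }, { s, u }, { p, s, t }, { p, t, u }, { q, r, s }, { q, r, u }, { p, q, r, t }, { p, s, t, u }, { q, r, s, u }, { p, q, r, s, t }, { p, q, r, t, u }, Ω }

Working:
Begin from { {  }, { q, r, s }, { p, q, r, t }, Ω } (that is, 𝒞 plus ∅ and Ω).
Iteration 1 (3 new):
  { s, u }  = { p, q, r, t }ᶜ
  { p, t, u }  = { q, r, s }ᶜ
  { p, q, r, s, t }  = { p, q, r, t } ∪ { q, r, s }
  — 7 sets.
Iteration 2 (4 new):
  { u }  = { p, q, r, s, t }ᶜ
  { p, s, t, u }  = { p, t, u } ∪ { s, u }
  { q, r, s, u }  = { q, r, s } ∪ { s, u }
  { p, q, r, t, u }  = { p, t, u } ∪ { p, q, r, t }
  — 11 sets.
Iteration 3 (3 new):
  { s }  = { p, q, r, t, u }ᶜ
  { p, t }  = { q, r, s, u }ᶜ
  { q, r }  = { p, s, t, u }ᶜ
  — 14 sets.
Iteration 4 adds 2:
  { p, s, t }  = { p, t } ∪ { s }
  { q, r, u }  = { q, r } ∪ { u }
  — 16 sets.
Iteration 5 adds nothing — fixpoint reached.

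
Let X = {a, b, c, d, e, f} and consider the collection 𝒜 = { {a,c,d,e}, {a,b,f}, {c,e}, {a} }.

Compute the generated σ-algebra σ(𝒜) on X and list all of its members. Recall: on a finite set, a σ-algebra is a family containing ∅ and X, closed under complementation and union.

σ(𝒜) (16 sets): { {}, {a}, {d}, {a,d}, {b,f}, {c,e}, {a,b,f}, {a,c,e}, {b,d,f}, {c,d,e}, {a,b,d,f}, {a,c,d,e}, {b,c,e,f}, {a,b,c,e,f}, {b,c,d,e,f}, X }

Derivation:
Begin from { {}, {a}, {c,e}, {a,b,f}, {a,c,d,e}, X } (that is, 𝒜 plus ∅ and X).
Pass 1: +6 →
  {b,f}  = complement {a,c,d,e}
  {a,c,e}  = {c,e} ∪ {a}
  {c,d,e}  = complement {a,b,f}
  {a,b,d,f}  = complement {c,e}
  {a,b,c,e,f}  = {c,e} ∪ {a,b,f}
  {b,c,d,e,f}  = complement {a}
  (now 12)
Pass 2. New:
  {d}  = complement {a,b,c,e,f}
  {b,d,f}  = complement {a,c,e}
  {b,c,e,f}  = {b,f} ∪ {c,e}
  (now 15)
Pass 3. New:
  {a,d}  = complement {b,c,e,f}
  (now 16)
After Pass 4 the family is unchanged; done.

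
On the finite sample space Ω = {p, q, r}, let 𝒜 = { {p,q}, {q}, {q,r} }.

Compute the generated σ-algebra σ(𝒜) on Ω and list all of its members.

|σ(𝒜)| = 8.  σ(𝒜) = { ∅, {p}, {q}, {r}, {p,q}, {p,r}, {q,r}, Ω }

Trace:
Seed the family with 𝒜 together with ∅ and Ω: { ∅, {q}, {p,q}, {q,r}, Ω }.
Round 1 adds 3:
  {p}  = {q,r}ᶜ
  {r}  = {p,q}ᶜ
  {p,r}  = {q}ᶜ
  — 8 sets.
Round 2: closed — nothing new.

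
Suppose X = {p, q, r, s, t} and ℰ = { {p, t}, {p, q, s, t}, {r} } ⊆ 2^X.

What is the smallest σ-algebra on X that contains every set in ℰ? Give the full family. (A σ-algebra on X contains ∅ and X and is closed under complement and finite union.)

Take S₀ = ℰ ∪ {∅, X} = { {}, {r}, {p, t}, {p, q, s, t}, X }.
Step 1 adds 2:
  {p, r, t}  = {r} ∪ {p, t}
  {q, r, s}  = {p, t}ᶜ
  |family| = 7
Step 2: +1 →
  {q, s}  = {p, r, t}ᶜ
  |family| = 8
Step 3: closed — nothing new.

Therefore σ(ℰ) = { {}, {r}, {p, t}, {q, s}, {p, r, t}, {q, r, s}, {p, q, s, t}, X } (|σ(ℰ)| = 8).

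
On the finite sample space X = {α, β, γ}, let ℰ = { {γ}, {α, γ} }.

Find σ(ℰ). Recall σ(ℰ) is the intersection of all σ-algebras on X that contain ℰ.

Seed the family with ℰ together with ∅ and X: { ∅, {γ}, {α, γ}, X }.
Pass 1. New:
  {β}  = complement {α, γ}
  {α, β}  = complement {γ}
  |family| = 6
Pass 2 (1 new):
  {β, γ}  = {γ} ∪ {β}
  |family| = 7
Pass 3 adds 1:
  {α}  = complement {β, γ}
  |family| = 8
Pass 4: closed — nothing new.

σ(ℰ) = { ∅, {α}, {β}, {γ}, {α, β}, {α, γ}, {β, γ}, X }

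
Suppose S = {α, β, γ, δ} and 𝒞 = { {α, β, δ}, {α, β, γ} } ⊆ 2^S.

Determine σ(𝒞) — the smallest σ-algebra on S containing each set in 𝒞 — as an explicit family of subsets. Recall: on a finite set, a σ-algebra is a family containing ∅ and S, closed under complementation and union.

Initial family (4 sets): { ∅, {α, β, γ}, {α, β, δ}, S }.
Pass 1 adds 2:
  {γ}  = complement {α, β, δ}
  {δ}  = complement {α, β, γ}
  [6 total]
Pass 2. New:
  {γ, δ}  = {γ} ∪ {δ}
  [7 total]
Pass 3 (1 new):
  {α, β}  = complement {γ, δ}
  [8 total]
Pass 4 adds nothing — fixpoint reached.

Hence σ(𝒞) has 8 members: { ∅, {γ}, {δ}, {α, β}, {γ, δ}, {α, β, γ}, {α, β, δ}, S }.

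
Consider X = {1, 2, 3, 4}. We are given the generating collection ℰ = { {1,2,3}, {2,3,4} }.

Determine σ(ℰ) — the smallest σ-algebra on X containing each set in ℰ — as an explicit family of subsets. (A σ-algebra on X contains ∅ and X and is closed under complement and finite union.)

Take S₀ = ℰ ∪ {∅, X} = { {}, {1,2,3}, {2,3,4}, X }.
Iteration 1: +2 →
  {1}  = ᶜ of {2,3,4}
  {4}  = ᶜ of {1,2,3}
  [6 total]
Iteration 2: +1 →
  {1,4}  = {4} ∪ {1}
  [7 total]
Iteration 3. New:
  {2,3}  = ᶜ of {1,4}
  [8 total]
Iteration 4 adds nothing — fixpoint reached.

Hence σ(ℰ) has 8 members: { {}, {1}, {4}, {1,4}, {2,3}, {1,2,3}, {2,3,4}, X }.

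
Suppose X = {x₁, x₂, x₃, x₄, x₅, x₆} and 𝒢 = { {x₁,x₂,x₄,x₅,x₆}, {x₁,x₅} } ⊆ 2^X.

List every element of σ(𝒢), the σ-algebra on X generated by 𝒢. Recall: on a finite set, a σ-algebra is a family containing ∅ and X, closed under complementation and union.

Answer: σ(𝒢) = { {}, {x₃}, {x₁,x₅}, {x₁,x₃,x₅}, {x₂,x₄,x₆}, {x₂,x₃,x₄,x₆}, {x₁,x₂,x₄,x₅,x₆}, X }

Working:
Seed the family with 𝒢 together with ∅ and X: { {}, {x₁,x₅}, {x₁,x₂,x₄,x₅,x₆}, X }.
Iteration 1: +2 →
  {x₃}  = ᶜ of {x₁,x₂,x₄,x₅,x₆}
  {x₂,x₃,x₄,x₆}  = ᶜ of {x₁,x₅}
  |family| = 6
Iteration 2. New:
  {x₁,x₃,x₅}  = {x₃} ∪ {x₁,x₅}
  |family| = 7
Iteration 3: +1 →
  {x₂,x₄,x₆}  = ᶜ of {x₁,x₃,x₅}
  |family| = 8
After Iteration 4 the family is unchanged; done.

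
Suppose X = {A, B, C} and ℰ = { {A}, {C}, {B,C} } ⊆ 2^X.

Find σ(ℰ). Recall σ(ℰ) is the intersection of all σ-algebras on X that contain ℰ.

σ(ℰ) (8 sets): { ∅, {A}, {B}, {C}, {A,B}, {A,C}, {B,C}, X }

Working:
Take S₀ = ℰ ∪ {∅, X} = { ∅, {A}, {C}, {B,C}, X }.
Round 1: 2 new —
  {A,B}  = X∖{C}
  {A,C}  = {C} ∪ {A}
  |family| = 7
Round 2. New:
  {B}  = X∖{A,C}
  |family| = 8
Round 3: closed — nothing new.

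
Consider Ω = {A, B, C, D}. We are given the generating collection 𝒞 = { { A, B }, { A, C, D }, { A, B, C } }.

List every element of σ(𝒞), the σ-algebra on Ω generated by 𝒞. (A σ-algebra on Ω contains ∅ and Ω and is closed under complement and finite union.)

Initial family (5 sets): { {  }, { A, B }, { A, B, C }, { A, C, D }, Ω }.
Step 1: +3 →
  { B }  = complement { A, C, D }
  { D }  = complement { A, B, C }
  { C, D }  = complement { A, B }
  — 8 sets.
Step 2 adds 3:
  { B, D }  = { D } ∪ { B }
  { A, B, D }  = { D } ∪ { A, B }
  { B, C, D }  = { B } ∪ { C, D }
  — 11 sets.
Step 3. New:
  { A }  = complement { B, C, D }
  { C }  = complement { A, B, D }
  { A, C }  = complement { B, D }
  — 14 sets.
Step 4 adds 2:
  { A, D }  = { D } ∪ { A }
  { B, C }  = { C } ∪ { B }
  — 16 sets.
Step 5: already closed under ᶜ and ∪.

σ(𝒞) = { {  }, { A }, { B }, { C }, { D }, { A, B }, { A, C }, { A, D }, { B, C }, { B, D }, { C, D }, { A, B, C }, { A, B, D }, { A, C, D }, { B, C, D }, Ω }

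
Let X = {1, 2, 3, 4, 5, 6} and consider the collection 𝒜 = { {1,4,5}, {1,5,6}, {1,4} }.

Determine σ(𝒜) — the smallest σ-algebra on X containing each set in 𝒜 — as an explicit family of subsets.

Initial family (5 sets): { {}, {1,4}, {1,4,5}, {1,5,6}, X }.
Step 1. New:
  {2,3,4}  = X∖{1,5,6}
  {2,3,6}  = X∖{1,4,5}
  {1,4,5,6}  = {1,4,5} ∪ {1,5,6}
  {2,3,5,6}  = X∖{1,4}
  — 9 sets.
Step 2. New:
  {2,3}  = X∖{1,4,5,6}
  {1,2,3,4}  = {2,3,4} ∪ {1,4}
  {2,3,4,6}  = {2,3,4} ∪ {2,3,6}
  {1,2,3,4,5}  = {1,4,5} ∪ {2,3,4}
  {1,2,3,4,6}  = {2,3,6} ∪ {1,4}
  {1,2,3,5,6}  = {2,3,6} ∪ {1,5,6}
  {2,3,4,5,6}  = {2,3,4} ∪ {2,3,5,6}
  — 16 sets.
Step 3: +6 →
  {1}  = X∖{2,3,4,5,6}
  {4}  = X∖{1,2,3,5,6}
  {5}  = X∖{1,2,3,4,6}
  {6}  = X∖{1,2,3,4,5}
  {1,5}  = X∖{2,3,4,6}
  {5,6}  = X∖{1,2,3,4}
  — 22 sets.
Step 4 adds 10:
  {1,6}  = {1} ∪ {6}
  {4,5}  = {5} ∪ {4}
  {4,6}  = {6} ∪ {4}
  {1,2,3}  = {1} ∪ {2,3}
  {1,4,6}  = {6} ∪ {1,4}
  {2,3,5}  = {5} ∪ {2,3}
  {4,5,6}  = {5,6} ∪ {4}
  {1,2,3,5}  = {2,3} ∪ {1,5}
  {1,2,3,6}  = {1} ∪ {2,3,6}
  {2,3,4,5}  = {2,3,4} ∪ {5}
  — 32 sets.
Step 5: stable.

Therefore σ(𝒜) = { {}, {1}, {4}, {5}, {6}, {1,4}, {1,5}, {1,6}, {2,3}, {4,5}, {4,6}, {5,6}, {1,2,3}, {1,4,5}, {1,4,6}, {1,5,6}, {2,3,4}, {2,3,5}, {2,3,6}, {4,5,6}, {1,2,3,4}, {1,2,3,5}, {1,2,3,6}, {1,4,5,6}, {2,3,4,5}, {2,3,4,6}, {2,3,5,6}, {1,2,3,4,5}, {1,2,3,4,6}, {1,2,3,5,6}, {2,3,4,5,6}, X } (|σ(𝒜)| = 32).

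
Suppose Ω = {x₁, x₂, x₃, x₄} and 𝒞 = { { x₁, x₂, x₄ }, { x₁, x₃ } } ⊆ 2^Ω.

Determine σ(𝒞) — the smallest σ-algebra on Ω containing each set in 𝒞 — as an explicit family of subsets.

|σ(𝒞)| = 8.  σ(𝒞) = { {  }, { x₁ }, { x₃ }, { x₁, x₃ }, { x₂, x₄ }, { x₁, x₂, x₄ }, { x₂, x₃, x₄ }, Ω }

Derivation:
Begin from { {  }, { x₁, x₃ }, { x₁, x₂, x₄ }, Ω } (that is, 𝒞 plus ∅ and Ω).
Pass 1: 2 new —
  { x₃ }  = ᶜ of { x₁, x₂, x₄ }
  { x₂, x₄ }  = ᶜ of { x₁, x₃ }
  (now 6)
Pass 2 adds 1:
  { x₂, x₃, x₄ }  = { x₃ } ∪ { x₂, x₄ }
  (now 7)
Pass 3. New:
  { x₁ }  = ᶜ of { x₂, x₃, x₄ }
  (now 8)
Pass 4: stable.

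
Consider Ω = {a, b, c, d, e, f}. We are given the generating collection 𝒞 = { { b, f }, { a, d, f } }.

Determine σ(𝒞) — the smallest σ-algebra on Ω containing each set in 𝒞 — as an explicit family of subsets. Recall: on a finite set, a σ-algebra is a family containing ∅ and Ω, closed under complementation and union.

Begin from { {}, { b, f }, { a, d, f }, Ω } (that is, 𝒞 plus ∅ and Ω).
Pass 1. New:
  { b, c, e }  = complement { a, d, f }
  { a, b, d, f }  = { b, f } ∪ { a, d, f }
  { a, c, d, e }  = complement { b, f }
  |family| = 7
Pass 2 adds 4:
  { c, e }  = complement { a, b, d, f }
  { b, c, e, f }  = { b, c, e } ∪ { b, f }
  { a, b, c, d, e }  = { b, c, e } ∪ { a, c, d, e }
  { a, c, d, e, f }  = { a, c, d, e } ∪ { a, d, f }
  |family| = 11
Pass 3: +3 →
  { b }  = complement { a, c, d, e, f }
  { f }  = complement { a, b, c, d, e }
  { a, d }  = complement { b, c, e, f }
  |family| = 14
Pass 4. New:
  { a, b, d }  = { a, d } ∪ { b }
  { c, e, f }  = { c, e } ∪ { f }
  |family| = 16
After Pass 5 the family is unchanged; done.

Therefore σ(𝒞) = { {}, { b }, { f }, { a, d }, { b, f }, { c, e }, { a, b, d }, { a, d, f }, { b, c, e }, { c, e, f }, { a, b, d, f }, { a, c, d, e }, { b, c, e, f }, { a, b, c, d, e }, { a, c, d, e, f }, Ω } (|σ(𝒞)| = 16).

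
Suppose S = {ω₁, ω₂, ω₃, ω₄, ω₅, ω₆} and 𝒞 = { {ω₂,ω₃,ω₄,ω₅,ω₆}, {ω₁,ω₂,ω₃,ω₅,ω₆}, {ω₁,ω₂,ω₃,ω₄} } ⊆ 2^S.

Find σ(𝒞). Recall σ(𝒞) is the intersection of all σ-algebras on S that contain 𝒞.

Take S₀ = 𝒞 ∪ {∅, S} = { {}, {ω₁,ω₂,ω₃,ω₄}, {ω₁,ω₂,ω₃,ω₅,ω₆}, {ω₂,ω₃,ω₄,ω₅,ω₆}, S }.
Pass 1: +3 →
  {ω₁}  = {ω₂,ω₃,ω₄,ω₅,ω₆}ᶜ
  {ω₄}  = {ω₁,ω₂,ω₃,ω₅,ω₆}ᶜ
  {ω₅,ω₆}  = {ω₁,ω₂,ω₃,ω₄}ᶜ
  |family| = 8
Pass 2. New:
  {ω₁,ω₄}  = {ω₄} ∪ {ω₁}
  {ω₁,ω₅,ω₆}  = {ω₁} ∪ {ω₅,ω₆}
  {ω₄,ω₅,ω₆}  = {ω₄} ∪ {ω₅,ω₆}
  |family| = 11
Pass 3 adds 4:
  {ω₁,ω₂,ω₃}  = {ω₄,ω₅,ω₆}ᶜ
  {ω₂,ω₃,ω₄}  = {ω₁,ω₅,ω₆}ᶜ
  {ω₁,ω₄,ω₅,ω₆}  = {ω₁,ω₄} ∪ {ω₅,ω₆}
  {ω₂,ω₃,ω₅,ω₆}  = {ω₁,ω₄}ᶜ
  |family| = 15
Pass 4 adds 1:
  {ω₂,ω₃}  = {ω₁,ω₄,ω₅,ω₆}ᶜ
  |family| = 16
Pass 5: closed — nothing new.

Hence σ(𝒞) has 16 members: { {}, {ω₁}, {ω₄}, {ω₁,ω₄}, {ω₂,ω₃}, {ω₅,ω₆}, {ω₁,ω₂,ω₃}, {ω₁,ω₅,ω₆}, {ω₂,ω₃,ω₄}, {ω₄,ω₅,ω₆}, {ω₁,ω₂,ω₃,ω₄}, {ω₁,ω₄,ω₅,ω₆}, {ω₂,ω₃,ω₅,ω₆}, {ω₁,ω₂,ω₃,ω₅,ω₆}, {ω₂,ω₃,ω₄,ω₅,ω₆}, S }.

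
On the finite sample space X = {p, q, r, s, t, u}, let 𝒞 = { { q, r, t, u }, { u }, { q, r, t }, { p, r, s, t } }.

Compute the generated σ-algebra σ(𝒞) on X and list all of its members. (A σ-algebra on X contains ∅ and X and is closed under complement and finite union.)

Seed the family with 𝒞 together with ∅ and X: { {}, { u }, { q, r, t }, { p, r, s, t }, { q, r, t, u }, X }.
Round 1. New:
  { p, s }  = ᶜ of { q, r, t, u }
  { q, u }  = ᶜ of { p, r, s, t }
  { p, s, u }  = ᶜ of { q, r, t }
  { p, q, r, s, t }  = ᶜ of { u }
  { p, r, s, t, u }  = { p, r, s, t } ∪ { u }
  |family| = 11
Round 2 (2 new):
  { q }  = ᶜ of { p, r, s, t, u }
  { p, q, s, u }  = { q, u } ∪ { p, s, u }
  |family| = 13
Round 3. New:
  { r, t }  = ᶜ of { p, q, s, u }
  { p, q, s }  = { p, s } ∪ { q }
  |family| = 15
Round 4 (1 new):
  { r, t, u }  = ᶜ of { p, q, s }
  |family| = 16
Round 5 adds nothing — fixpoint reached.

|σ(𝒞)| = 16.  σ(𝒞) = { {}, { q }, { u }, { p, s }, { q, u }, { r, t }, { p, q, s }, { p, s, u }, { q, r, t }, { r, t, u }, { p, q, s, u }, { p, r, s, t }, { q, r, t, u }, { p, q, r, s, t }, { p, r, s, t, u }, X }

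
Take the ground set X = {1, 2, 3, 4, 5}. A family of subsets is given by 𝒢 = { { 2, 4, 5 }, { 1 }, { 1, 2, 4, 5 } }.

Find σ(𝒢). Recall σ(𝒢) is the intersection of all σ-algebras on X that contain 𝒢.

σ(𝒢) (8 sets): { ∅, { 1 }, { 3 }, { 1, 3 }, { 2, 4, 5 }, { 1, 2, 4, 5 }, { 2, 3, 4, 5 }, X }

Check:
Initial family (5 sets): { ∅, { 1 }, { 2, 4, 5 }, { 1, 2, 4, 5 }, X }.
Round 1: 3 new —
  { 3 }  = X∖{ 1, 2, 4, 5 }
  { 1, 3 }  = X∖{ 2, 4, 5 }
  { 2, 3, 4, 5 }  = X∖{ 1 }
  — 8 sets.
Round 2: stable.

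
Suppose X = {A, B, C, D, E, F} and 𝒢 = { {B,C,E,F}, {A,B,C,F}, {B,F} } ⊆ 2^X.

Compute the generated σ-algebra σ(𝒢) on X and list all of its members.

Begin from { {}, {B,F}, {A,B,C,F}, {B,C,E,F}, X } (that is, 𝒢 plus ∅ and X).
Step 1 adds 4:
  {A,D}  = complement {B,C,E,F}
  {D,E}  = complement {A,B,C,F}
  {A,C,D,E}  = complement {B,F}
  {A,B,C,E,F}  = {A,B,C,F} ∪ {B,C,E,F}
  |family| = 9
Step 2: +6 →
  {D}  = complement {A,B,C,E,F}
  {A,D,E}  = {D,E} ∪ {A,D}
  {A,B,D,F}  = {B,F} ∪ {A,D}
  {B,D,E,F}  = {B,F} ∪ {D,E}
  {A,B,C,D,F}  = {A,B,C,F} ∪ {A,D}
  {B,C,D,E,F}  = {D,E} ∪ {B,C,E,F}
  |family| = 15
Step 3: +7 →
  {A}  = complement {B,C,D,E,F}
  {E}  = complement {A,B,C,D,F}
  {A,C}  = complement {B,D,E,F}
  {C,E}  = complement {A,B,D,F}
  {B,C,F}  = complement {A,D,E}
  {B,D,F}  = {D} ∪ {B,F}
  {A,B,D,E,F}  = {D,E} ∪ {A,B,D,F}
  |family| = 22
Step 4: +8 →
  {C}  = complement {A,B,D,E,F}
  {A,E}  = {E} ∪ {A}
  {A,B,F}  = {B,F} ∪ {A}
  {A,C,D}  = {A,D} ∪ {A,C}
  {A,C,E}  = complement {B,D,F}
  {B,E,F}  = {B,F} ∪ {E}
  {C,D,E}  = {D,E} ∪ {C,E}
  {B,C,D,F}  = {B,D,F} ∪ {B,C,F}
  |family| = 30
Step 5 adds 2:
  {C,D}  = {C} ∪ {D}
  {A,B,E,F}  = {A} ∪ {B,E,F}
  |family| = 32
Step 6: no new sets; the family is a σ-algebra.

Hence σ(𝒢) has 32 members: { {}, {A}, {C}, {D}, {E}, {A,C}, {A,D}, {A,E}, {B,F}, {C,D}, {C,E}, {D,E}, {A,B,F}, {A,C,D}, {A,C,E}, {A,D,E}, {B,C,F}, {B,D,F}, {B,E,F}, {C,D,E}, {A,B,C,F}, {A,B,D,F}, {A,B,E,F}, {A,C,D,E}, {B,C,D,F}, {B,C,E,F}, {B,D,E,F}, {A,B,C,D,F}, {A,B,C,E,F}, {A,B,D,E,F}, {B,C,D,E,F}, X }.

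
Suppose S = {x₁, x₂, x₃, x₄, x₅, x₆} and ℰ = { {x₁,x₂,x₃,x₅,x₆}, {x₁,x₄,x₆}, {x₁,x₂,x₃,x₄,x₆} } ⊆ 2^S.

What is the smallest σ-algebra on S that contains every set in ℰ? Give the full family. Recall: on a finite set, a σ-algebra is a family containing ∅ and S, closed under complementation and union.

Take S₀ = ℰ ∪ {∅, S} = { {}, {x₁,x₄,x₆}, {x₁,x₂,x₃,x₄,x₆}, {x₁,x₂,x₃,x₅,x₆}, S }.
Round 1: 3 new —
  {x₄}  = ᶜ of {x₁,x₂,x₃,x₅,x₆}
  {x₅}  = ᶜ of {x₁,x₂,x₃,x₄,x₆}
  {x₂,x₃,x₅}  = ᶜ of {x₁,x₄,x₆}
  — 8 sets.
Round 2 adds 3:
  {x₄,x₅}  = {x₄} ∪ {x₅}
  {x₁,x₄,x₅,x₆}  = {x₁,x₄,x₆} ∪ {x₅}
  {x₂,x₃,x₄,x₅}  = {x₄} ∪ {x₂,x₃,x₅}
  — 11 sets.
Round 3: 3 new —
  {x₁,x₆}  = ᶜ of {x₂,x₃,x₄,x₅}
  {x₂,x₃}  = ᶜ of {x₁,x₄,x₅,x₆}
  {x₁,x₂,x₃,x₆}  = ᶜ of {x₄,x₅}
  — 14 sets.
Round 4: +2 →
  {x₁,x₅,x₆}  = {x₁,x₆} ∪ {x₅}
  {x₂,x₃,x₄}  = {x₂,x₃} ∪ {x₄}
  — 16 sets.
Round 5: stable.

Hence σ(ℰ) has 16 members: { {}, {x₄}, {x₅}, {x₁,x₆}, {x₂,x₃}, {x₄,x₅}, {x₁,x₄,x₆}, {x₁,x₅,x₆}, {x₂,x₃,x₄}, {x₂,x₃,x₅}, {x₁,x₂,x₃,x₆}, {x₁,x₄,x₅,x₆}, {x₂,x₃,x₄,x₅}, {x₁,x₂,x₃,x₄,x₆}, {x₁,x₂,x₃,x₅,x₆}, S }.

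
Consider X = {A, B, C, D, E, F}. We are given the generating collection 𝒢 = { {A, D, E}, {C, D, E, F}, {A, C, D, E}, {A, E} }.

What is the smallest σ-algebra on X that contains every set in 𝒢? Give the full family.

σ(𝒢) (64 sets): { ∅, {A}, {B}, {C}, {D}, {E}, {F}, {A, B}, {A, C}, {A, D}, {A, E}, {A, F}, {B, C}, {B, D}, {B, E}, {B, F}, {C, D}, {C, E}, {C, F}, {D, E}, {D, F}, {E, F}, {A, B, C}, {A, B, D}, {A, B, E}, {A, B, F}, {A, C, D}, {A, C, E}, {A, C, F}, {A, D, E}, {A, D, F}, {A, E, F}, {B, C, D}, {B, C, E}, {B, C, F}, {B, D, E}, {B, D, F}, {B, E, F}, {C, D, E}, {C, D, F}, {C, E, F}, {D, E, F}, {A, B, C, D}, {A, B, C, E}, {A, B, C, F}, {A, B, D, E}, {A, B, D, F}, {A, B, E, F}, {A, C, D, E}, {A, C, D, F}, {A, C, E, F}, {A, D, E, F}, {B, C, D, E}, {B, C, D, F}, {B, C, E, F}, {B, D, E, F}, {C, D, E, F}, {A, B, C, D, E}, {A, B, C, D, F}, {A, B, C, E, F}, {A, B, D, E, F}, {A, C, D, E, F}, {B, C, D, E, F}, X }

Check:
Initial family (6 sets): { ∅, {A, E}, {A, D, E}, {A, C, D, E}, {C, D, E, F}, X }.
Pass 1 adds 5:
  {A, B}  = {C, D, E, F}ᶜ
  {B, F}  = {A, C, D, E}ᶜ
  {B, C, F}  = {A, D, E}ᶜ
  {B, C, D, F}  = {A, E}ᶜ
  {A, C, D, E, F}  = {A, D, E} ∪ {C, D, E, F}
  |family| = 11
Pass 2: +11 →
  {B}  = {A, C, D, E, F}ᶜ
  {A, B, E}  = {A, B} ∪ {A, E}
  {A, B, F}  = {A, B} ∪ {B, F}
  {A, B, C, F}  = {A, B} ∪ {B, C, F}
  {A, B, D, E}  = {A, D, E} ∪ {A, B}
  {A, B, E, F}  = {B, F} ∪ {A, E}
  {A, B, C, D, E}  = {A, B} ∪ {A, C, D, E}
  {A, B, C, D, F}  = {A, B} ∪ {B, C, D, F}
  {A, B, C, E, F}  = {B, C, F} ∪ {A, E}
  {A, B, D, E, F}  = {A, D, E} ∪ {B, F}
  {B, C, D, E, F}  = {C, D, E, F} ∪ {B, C, F}
  |family| = 22
Pass 3. New:
  {A}  = {B, C, D, E, F}ᶜ
  {C}  = {A, B, D, E, F}ᶜ
  {D}  = {A, B, C, E, F}ᶜ
  {E}  = {A, B, C, D, F}ᶜ
  {F}  = {A, B, C, D, E}ᶜ
  {C, D}  = {A, B, E, F}ᶜ
  {C, F}  = {A, B, D, E}ᶜ
  {D, E}  = {A, B, C, F}ᶜ
  {C, D, E}  = {A, B, F}ᶜ
  {C, D, F}  = {A, B, E}ᶜ
  |family| = 32
Pass 4: +30 →
  {A, C}  = {A} ∪ {C}
  {A, D}  = {A} ∪ {D}
  {A, F}  = {A} ∪ {F}
  {B, C}  = {B} ∪ {C}
  {B, D}  = {B} ∪ {D}
  {B, E}  = {B} ∪ {E}
  {C, E}  = {E} ∪ {C}
  {D, F}  = {F} ∪ {D}
  {E, F}  = {F} ∪ {E}
  {A, B, C}  = {A, B} ∪ {C}
  {A, B, D}  = {A, B} ∪ {D}
  {A, C, D}  = {C, D} ∪ {A}
  {A, C, E}  = {C} ∪ {A, E}
  {A, C, F}  = {A} ∪ {C, F}
  {A, E, F}  = {F} ∪ {A, E}
  {B, C, D}  = {C, D} ∪ {B}
  {B, D, E}  = {B} ∪ {D, E}
  {B, D, F}  = {B, F} ∪ {D}
  {B, E, F}  = {B, F} ∪ {E}
  {C, E, F}  = {E} ∪ {C, F}
  {D, E, F}  = {F} ∪ {D, E}
  {A, B, C, D}  = {C, D} ∪ {A, B}
  {A, B, C, E}  = {C} ∪ {A, B, E}
  {A, B, D, F}  = {D} ∪ {A, B, F}
  {A, C, D, F}  = {A} ∪ {C, D, F}
  {A, C, E, F}  = {C, F} ∪ {A, E}
  {A, D, E, F}  = {A, D, E} ∪ {F}
  {B, C, D, E}  = {C, D, E} ∪ {B}
  {B, C, E, F}  = {B, C, F} ∪ {E}
  {B, D, E, F}  = {B, F} ∪ {D, E}
  |family| = 62
Pass 5: 2 new —
  {A, D, F}  = {A, F} ∪ {A, D}
  {B, C, E}  = {B, E} ∪ {C, E}
  |family| = 64
Pass 6: stable.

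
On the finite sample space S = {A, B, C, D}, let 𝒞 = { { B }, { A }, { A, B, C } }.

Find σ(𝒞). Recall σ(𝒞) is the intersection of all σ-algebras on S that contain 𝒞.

Initial family (5 sets): { {}, { A }, { B }, { A, B, C }, S }.
Pass 1 adds 4:
  { D }  = { A, B, C }ᶜ
  { A, B }  = { B } ∪ { A }
  { A, C, D }  = { B }ᶜ
  { B, C, D }  = { A }ᶜ
  |family| = 9
Pass 2: 4 new —
  { A, D }  = { D } ∪ { A }
  { B, D }  = { B } ∪ { D }
  { C, D }  = { A, B }ᶜ
  { A, B, D }  = { A, B } ∪ { D }
  |family| = 13
Pass 3: 3 new —
  { C }  = { A, B, D }ᶜ
  { A, C }  = { B, D }ᶜ
  { B, C }  = { A, D }ᶜ
  |family| = 16
Pass 4 adds nothing — fixpoint reached.

|σ(𝒞)| = 16.  σ(𝒞) = { {}, { A }, { B }, { C }, { D }, { A, B }, { A, C }, { A, D }, { B, C }, { B, D }, { C, D }, { A, B, C }, { A, B, D }, { A, C, D }, { B, C, D }, S }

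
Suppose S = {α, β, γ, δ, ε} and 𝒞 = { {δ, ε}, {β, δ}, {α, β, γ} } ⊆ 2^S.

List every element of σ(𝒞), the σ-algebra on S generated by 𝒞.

Initial family (5 sets): { {}, {β, δ}, {δ, ε}, {α, β, γ}, S }.
Pass 1 (3 new):
  {α, γ, ε}  = complement {β, δ}
  {β, δ, ε}  = {δ, ε} ∪ {β, δ}
  {α, β, γ, δ}  = {α, β, γ} ∪ {β, δ}
  [8 total]
Pass 2: +4 →
  {ε}  = complement {α, β, γ, δ}
  {α, γ}  = complement {β, δ, ε}
  {α, β, γ, ε}  = {α, γ, ε} ∪ {α, β, γ}
  {α, γ, δ, ε}  = {δ, ε} ∪ {α, γ, ε}
  [12 total]
Pass 3 adds 2:
  {β}  = complement {α, γ, δ, ε}
  {δ}  = complement {α, β, γ, ε}
  [14 total]
Pass 4: 2 new —
  {β, ε}  = {β} ∪ {ε}
  {α, γ, δ}  = {α, γ} ∪ {δ}
  [16 total]
Pass 5: no new sets; the family is a σ-algebra.

σ(𝒞) = { {}, {β}, {δ}, {ε}, {α, γ}, {β, δ}, {β, ε}, {δ, ε}, {α, β, γ}, {α, γ, δ}, {α, γ, ε}, {β, δ, ε}, {α, β, γ, δ}, {α, β, γ, ε}, {α, γ, δ, ε}, S }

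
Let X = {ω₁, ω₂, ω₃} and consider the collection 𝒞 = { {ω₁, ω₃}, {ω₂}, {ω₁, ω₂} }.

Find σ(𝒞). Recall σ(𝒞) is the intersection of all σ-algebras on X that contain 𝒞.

Seed the family with 𝒞 together with ∅ and X: { ∅, {ω₂}, {ω₁, ω₂}, {ω₁, ω₃}, X }.
Pass 1. New:
  {ω₃}  = {ω₁, ω₂}ᶜ
  — 6 sets.
Pass 2 adds 1:
  {ω₂, ω₃}  = {ω₃} ∪ {ω₂}
  — 7 sets.
Pass 3: +1 →
  {ω₁}  = {ω₂, ω₃}ᶜ
  — 8 sets.
Pass 4: no new sets; the family is a σ-algebra.

Therefore σ(𝒞) = { ∅, {ω₁}, {ω₂}, {ω₃}, {ω₁, ω₂}, {ω₁, ω₃}, {ω₂, ω₃}, X } (|σ(𝒞)| = 8).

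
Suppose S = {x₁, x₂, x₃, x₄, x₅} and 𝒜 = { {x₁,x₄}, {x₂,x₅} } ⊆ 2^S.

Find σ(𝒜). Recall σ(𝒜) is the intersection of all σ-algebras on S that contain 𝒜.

|σ(𝒜)| = 8.  σ(𝒜) = { {}, {x₃}, {x₁,x₄}, {x₂,x₅}, {x₁,x₃,x₄}, {x₂,x₃,x₅}, {x₁,x₂,x₄,x₅}, S }

Trace:
Start: 𝒜 ∪ {∅, S} = { {}, {x₁,x₄}, {x₂,x₅}, S }.
Iteration 1. New:
  {x₁,x₃,x₄}  = {x₂,x₅}ᶜ
  {x₂,x₃,x₅}  = {x₁,x₄}ᶜ
  {x₁,x₂,x₄,x₅}  = {x₂,x₅} ∪ {x₁,x₄}
  |family| = 7
Iteration 2 (1 new):
  {x₃}  = {x₁,x₂,x₄,x₅}ᶜ
  |family| = 8
Iteration 3: already closed under ᶜ and ∪.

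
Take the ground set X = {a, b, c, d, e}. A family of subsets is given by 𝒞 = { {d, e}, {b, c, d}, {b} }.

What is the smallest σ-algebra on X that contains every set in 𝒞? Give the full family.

Answer: σ(𝒞) = { {}, {a}, {b}, {c}, {d}, {e}, {a, b}, {a, c}, {a, d}, {a, e}, {b, c}, {b, d}, {b, e}, {c, d}, {c, e}, {d, e}, {a, b, c}, {a, b, d}, {a, b, e}, {a, c, d}, {a, c, e}, {a, d, e}, {b, c, d}, {b, c, e}, {b, d, e}, {c, d, e}, {a, b, c, d}, {a, b, c, e}, {a, b, d, e}, {a, c, d, e}, {b, c, d, e}, X }

Working:
Seed the family with 𝒞 together with ∅ and X: { {}, {b}, {d, e}, {b, c, d}, X }.
Pass 1 adds 5:
  {a, e}  = ᶜ of {b, c, d}
  {a, b, c}  = ᶜ of {d, e}
  {b, d, e}  = {d, e} ∪ {b}
  {a, c, d, e}  = ᶜ of {b}
  {b, c, d, e}  = {d, e} ∪ {b, c, d}
  — 10 sets.
Pass 2. New:
  {a}  = ᶜ of {b, c, d, e}
  {a, c}  = ᶜ of {b, d, e}
  {a, b, e}  = {b} ∪ {a, e}
  {a, d, e}  = {d, e} ∪ {a, e}
  {a, b, c, d}  = {a, b, c} ∪ {b, c, d}
  {a, b, c, e}  = {a, b, c} ∪ {a, e}
  {a, b, d, e}  = {a, e} ∪ {b, d, e}
  — 17 sets.
Pass 3 (7 new):
  {c}  = ᶜ of {a, b, d, e}
  {d}  = ᶜ of {a, b, c, e}
  {e}  = ᶜ of {a, b, c, d}
  {a, b}  = {b} ∪ {a}
  {b, c}  = ᶜ of {a, d, e}
  {c, d}  = ᶜ of {a, b, e}
  {a, c, e}  = {a, c} ∪ {a, e}
  — 24 sets.
Pass 4 (8 new):
  {a, d}  = {d} ∪ {a}
  {b, d}  = ᶜ of {a, c, e}
  {b, e}  = {b} ∪ {e}
  {c, e}  = {e} ∪ {c}
  {a, b, d}  = {a, b} ∪ {d}
  {a, c, d}  = {c, d} ∪ {a, c}
  {b, c, e}  = {e} ∪ {b, c}
  {c, d, e}  = ᶜ of {a, b}
  — 32 sets.
Pass 5: stable.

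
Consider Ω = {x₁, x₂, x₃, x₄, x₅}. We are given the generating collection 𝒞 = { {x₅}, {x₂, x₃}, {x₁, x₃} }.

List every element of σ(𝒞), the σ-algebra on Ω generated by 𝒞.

|σ(𝒞)| = 32.  σ(𝒞) = { ∅, {x₁}, {x₂}, {x₃}, {x₄}, {x₅}, {x₁, x₂}, {x₁, x₃}, {x₁, x₄}, {x₁, x₅}, {x₂, x₃}, {x₂, x₄}, {x₂, x₅}, {x₃, x₄}, {x₃, x₅}, {x₄, x₅}, {x₁, x₂, x₃}, {x₁, x₂, x₄}, {x₁, x₂, x₅}, {x₁, x₃, x₄}, {x₁, x₃, x₅}, {x₁, x₄, x₅}, {x₂, x₃, x₄}, {x₂, x₃, x₅}, {x₂, x₄, x₅}, {x₃, x₄, x₅}, {x₁, x₂, x₃, x₄}, {x₁, x₂, x₃, x₅}, {x₁, x₂, x₄, x₅}, {x₁, x₃, x₄, x₅}, {x₂, x₃, x₄, x₅}, Ω }

Derivation:
Seed the family with 𝒞 together with ∅ and Ω: { ∅, {x₅}, {x₁, x₃}, {x₂, x₃}, Ω }.
Step 1: 6 new —
  {x₁, x₂, x₃}  = {x₂, x₃} ∪ {x₁, x₃}
  {x₁, x₃, x₅}  = {x₁, x₃} ∪ {x₅}
  {x₁, x₄, x₅}  = {x₂, x₃}ᶜ
  {x₂, x₃, x₅}  = {x₂, x₃} ∪ {x₅}
  {x₂, x₄, x₅}  = {x₁, x₃}ᶜ
  {x₁, x₂, x₃, x₄}  = {x₅}ᶜ
  (now 11)
Step 2. New:
  {x₁, x₄}  = {x₂, x₃, x₅}ᶜ
  {x₂, x₄}  = {x₁, x₃, x₅}ᶜ
  {x₄, x₅}  = {x₁, x₂, x₃}ᶜ
  {x₁, x₂, x₃, x₅}  = {x₁, x₂, x₃} ∪ {x₁, x₃, x₅}
  {x₁, x₂, x₄, x₅}  = {x₁, x₄, x₅} ∪ {x₂, x₄, x₅}
  {x₁, x₃, x₄, x₅}  = {x₁, x₄, x₅} ∪ {x₁, x₃, x₅}
  {x₂, x₃, x₄, x₅}  = {x₂, x₃, x₅} ∪ {x₂, x₄, x₅}
  (now 18)
Step 3: 7 new —
  {x₁}  = {x₂, x₃, x₄, x₅}ᶜ
  {x₂}  = {x₁, x₃, x₄, x₅}ᶜ
  {x₃}  = {x₁, x₂, x₄, x₅}ᶜ
  {x₄}  = {x₁, x₂, x₃, x₅}ᶜ
  {x₁, x₂, x₄}  = {x₁, x₄} ∪ {x₂, x₄}
  {x₁, x₃, x₄}  = {x₁, x₄} ∪ {x₁, x₃}
  {x₂, x₃, x₄}  = {x₂, x₃} ∪ {x₂, x₄}
  (now 25)
Step 4: 6 new —
  {x₁, x₂}  = {x₂} ∪ {x₁}
  {x₁, x₅}  = {x₂, x₃, x₄}ᶜ
  {x₂, x₅}  = {x₁, x₃, x₄}ᶜ
  {x₃, x₄}  = {x₃} ∪ {x₄}
  {x₃, x₅}  = {x₁, x₂, x₄}ᶜ
  {x₃, x₄, x₅}  = {x₄, x₅} ∪ {x₃}
  (now 31)
Step 5 adds 1:
  {x₁, x₂, x₅}  = {x₃, x₄}ᶜ
  (now 32)
Step 6 adds nothing — fixpoint reached.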